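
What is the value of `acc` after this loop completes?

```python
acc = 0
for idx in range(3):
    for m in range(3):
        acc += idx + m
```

Let's trace through this code step by step.

Initialize: acc = 0
Entering loop: for idx in range(3):
After iteration 1: idx = 0, acc = 3
After iteration 2: idx = 1, acc = 9
After iteration 3: idx = 2, acc = 18
Loop ends.

Final answer: 18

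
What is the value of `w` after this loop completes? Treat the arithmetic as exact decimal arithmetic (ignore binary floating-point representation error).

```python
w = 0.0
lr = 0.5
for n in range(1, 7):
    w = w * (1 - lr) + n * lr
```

Let's trace through this code step by step.

Initialize: w = 0.0
Initialize: lr = 0.5
Entering loop: for n in range(1, 7):
After iteration 1: n = 1, w = 0.5
After iteration 2: n = 2, w = 1.25
After iteration 3: n = 3, w = 2.125
After iteration 4: n = 4, w = 3.0625
After iteration 5: n = 5, w = 4.03125
After iteration 6: n = 6, w = 5.015625
Loop ends.

Final answer: 5.015625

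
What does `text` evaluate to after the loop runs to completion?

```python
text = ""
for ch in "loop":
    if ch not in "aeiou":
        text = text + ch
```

Let's trace through this code step by step.

Initialize: text = ''
Entering loop: for ch in "loop":
After iteration 1: ch = 'l', text = 'l'
After iteration 2: ch = 'o', text = 'l'
After iteration 3: ch = 'o', text = 'l'
After iteration 4: ch = 'p', text = 'lp'
Loop ends.

Final answer: 'lp'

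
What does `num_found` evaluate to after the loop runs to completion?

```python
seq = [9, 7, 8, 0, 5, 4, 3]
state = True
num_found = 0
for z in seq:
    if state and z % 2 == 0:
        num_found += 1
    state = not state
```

Let's trace through this code step by step.

Initialize: seq = [9, 7, 8, 0, 5, 4, 3]
Initialize: state = True
Initialize: num_found = 0
Entering loop: for z in seq:
After iteration 1: z = 9, state = False, num_found = 0
After iteration 2: z = 7, state = True, num_found = 0
After iteration 3: z = 8, state = False, num_found = 1
After iteration 4: z = 0, state = True, num_found = 1
After iteration 5: z = 5, state = False, num_found = 1
After iteration 6: z = 4, state = True, num_found = 1
After iteration 7: z = 3, state = False, num_found = 1
Loop ends.

Final answer: 1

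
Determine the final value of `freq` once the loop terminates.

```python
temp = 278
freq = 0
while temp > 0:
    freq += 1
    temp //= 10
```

Let's trace through this code step by step.

Initialize: temp = 278
Initialize: freq = 0
Entering loop: while temp > 0:
After iteration 1: temp = 27, freq = 1
After iteration 2: temp = 2, freq = 2
After iteration 3: temp = 0, freq = 3
Loop ends.

Final answer: 3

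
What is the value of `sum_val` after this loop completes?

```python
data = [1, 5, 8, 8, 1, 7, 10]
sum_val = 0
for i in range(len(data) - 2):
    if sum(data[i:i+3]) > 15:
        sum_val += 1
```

Let's trace through this code step by step.

Initialize: data = [1, 5, 8, 8, 1, 7, 10]
Initialize: sum_val = 0
Entering loop: for i in range(len(data) - 2):
After iteration 1: i = 0, sum_val = 0
After iteration 2: i = 1, sum_val = 1
After iteration 3: i = 2, sum_val = 2
After iteration 4: i = 3, sum_val = 3
After iteration 5: i = 4, sum_val = 4
Loop ends.

Final answer: 4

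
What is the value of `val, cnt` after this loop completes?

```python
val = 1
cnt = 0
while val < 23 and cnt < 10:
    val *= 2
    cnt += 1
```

Let's trace through this code step by step.

Initialize: val = 1
Initialize: cnt = 0
Entering loop: while val < 23 and cnt < 10:
After iteration 1: val = 2, cnt = 1
After iteration 2: val = 4, cnt = 2
After iteration 3: val = 8, cnt = 3
After iteration 4: val = 16, cnt = 4
After iteration 5: val = 32, cnt = 5
Loop ends.

Final answer: 32, 5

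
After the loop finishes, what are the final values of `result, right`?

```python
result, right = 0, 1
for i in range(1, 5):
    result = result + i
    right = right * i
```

Let's trace through this code step by step.

Initialize: result = 0
Initialize: right = 1
Entering loop: for i in range(1, 5):
After iteration 1: i = 1, result = 1, right = 1
After iteration 2: i = 2, result = 3, right = 2
After iteration 3: i = 3, result = 6, right = 6
After iteration 4: i = 4, result = 10, right = 24
Loop ends.

Final answer: 10, 24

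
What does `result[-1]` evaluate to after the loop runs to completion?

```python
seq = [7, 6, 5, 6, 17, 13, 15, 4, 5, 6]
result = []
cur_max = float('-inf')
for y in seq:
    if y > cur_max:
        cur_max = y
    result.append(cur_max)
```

Let's trace through this code step by step.

Initialize: seq = [7, 6, 5, 6, 17, 13, 15, 4, 5, 6]
Initialize: result = []
Initialize: cur_max = -inf
Entering loop: for y in seq:
After iteration 1: y = 7, result = [7], cur_max = 7
After iteration 2: y = 6, result = [7, 7], cur_max = 7
After iteration 3: y = 5, result = [7, 7, 7], cur_max = 7
After iteration 4: y = 6, result = [7, 7, 7, 7], cur_max = 7
After iteration 5: y = 17, result = [7, 7, 7, 7, 17], cur_max = 17
After iteration 6: y = 13, result = [7, 7, 7, 7, 17, 17], cur_max = 17
After iteration 7: y = 15, result = [7, 7, 7, 7, 17, 17, 17], cur_max = 17
After iteration 8: y = 4, result = [7, 7, 7, 7, 17, 17, 17, 17], cur_max = 17
After iteration 9: y = 5, result = [7, 7, 7, 7, 17, 17, 17, 17, 17], cur_max = 17
After iteration 10: y = 6, result = [7, 7, 7, 7, 17, 17, 17, 17, 17, 17], cur_max = 17
Loop ends.
result[-1] = 17

Final answer: 17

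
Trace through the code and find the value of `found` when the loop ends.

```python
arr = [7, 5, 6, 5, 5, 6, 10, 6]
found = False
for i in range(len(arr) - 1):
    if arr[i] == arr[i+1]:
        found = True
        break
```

Let's trace through this code step by step.

Initialize: arr = [7, 5, 6, 5, 5, 6, 10, 6]
Initialize: found = False
Entering loop: for i in range(len(arr) - 1):
After iteration 1: i = 0, found = False
After iteration 2: i = 1, found = False
After iteration 3: i = 2, found = False
After iteration 4: i = 3, found = True
Loop ends.

Final answer: True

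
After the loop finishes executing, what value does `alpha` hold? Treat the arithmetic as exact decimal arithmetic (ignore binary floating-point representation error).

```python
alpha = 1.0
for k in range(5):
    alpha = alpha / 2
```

Let's trace through this code step by step.

Initialize: alpha = 1.0
Entering loop: for k in range(5):
After iteration 1: k = 0, alpha = 0.5
After iteration 2: k = 1, alpha = 0.25
After iteration 3: k = 2, alpha = 0.125
After iteration 4: k = 3, alpha = 0.0625
After iteration 5: k = 4, alpha = 0.03125
Loop ends.

Final answer: 0.03125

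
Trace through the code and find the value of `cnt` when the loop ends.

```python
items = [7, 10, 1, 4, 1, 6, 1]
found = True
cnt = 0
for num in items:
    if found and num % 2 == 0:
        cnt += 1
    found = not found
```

Let's trace through this code step by step.

Initialize: items = [7, 10, 1, 4, 1, 6, 1]
Initialize: found = True
Initialize: cnt = 0
Entering loop: for num in items:
After iteration 1: num = 7, found = False, cnt = 0
After iteration 2: num = 10, found = True, cnt = 0
After iteration 3: num = 1, found = False, cnt = 0
After iteration 4: num = 4, found = True, cnt = 0
After iteration 5: num = 1, found = False, cnt = 0
After iteration 6: num = 6, found = True, cnt = 0
After iteration 7: num = 1, found = False, cnt = 0
Loop ends.

Final answer: 0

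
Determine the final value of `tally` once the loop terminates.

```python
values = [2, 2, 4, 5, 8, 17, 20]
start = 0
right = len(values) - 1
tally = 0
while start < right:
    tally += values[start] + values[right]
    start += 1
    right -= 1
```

Let's trace through this code step by step.

Initialize: values = [2, 2, 4, 5, 8, 17, 20]
Initialize: start = 0
Initialize: right = 6
Initialize: tally = 0
Entering loop: while start < right:
After iteration 1: start = 1, right = 5, tally = 22
After iteration 2: start = 2, right = 4, tally = 41
After iteration 3: start = 3, right = 3, tally = 53
Loop ends.

Final answer: 53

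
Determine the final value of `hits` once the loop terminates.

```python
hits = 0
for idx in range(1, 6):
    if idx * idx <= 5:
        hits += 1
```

Let's trace through this code step by step.

Initialize: hits = 0
Entering loop: for idx in range(1, 6):
After iteration 1: idx = 1, hits = 1
After iteration 2: idx = 2, hits = 2
After iteration 3: idx = 3, hits = 2
After iteration 4: idx = 4, hits = 2
After iteration 5: idx = 5, hits = 2
Loop ends.

Final answer: 2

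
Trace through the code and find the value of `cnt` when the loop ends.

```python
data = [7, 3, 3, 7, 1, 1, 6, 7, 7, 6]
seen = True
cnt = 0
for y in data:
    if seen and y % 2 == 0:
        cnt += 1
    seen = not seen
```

Let's trace through this code step by step.

Initialize: data = [7, 3, 3, 7, 1, 1, 6, 7, 7, 6]
Initialize: seen = True
Initialize: cnt = 0
Entering loop: for y in data:
After iteration 1: y = 7, seen = False, cnt = 0
After iteration 2: y = 3, seen = True, cnt = 0
After iteration 3: y = 3, seen = False, cnt = 0
After iteration 4: y = 7, seen = True, cnt = 0
After iteration 5: y = 1, seen = False, cnt = 0
After iteration 6: y = 1, seen = True, cnt = 0
After iteration 7: y = 6, seen = False, cnt = 1
After iteration 8: y = 7, seen = True, cnt = 1
After iteration 9: y = 7, seen = False, cnt = 1
After iteration 10: y = 6, seen = True, cnt = 1
Loop ends.

Final answer: 1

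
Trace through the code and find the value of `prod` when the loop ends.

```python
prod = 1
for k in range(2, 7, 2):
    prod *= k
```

Let's trace through this code step by step.

Initialize: prod = 1
Entering loop: for k in range(2, 7, 2):
After iteration 1: k = 2, prod = 2
After iteration 2: k = 4, prod = 8
After iteration 3: k = 6, prod = 48
Loop ends.

Final answer: 48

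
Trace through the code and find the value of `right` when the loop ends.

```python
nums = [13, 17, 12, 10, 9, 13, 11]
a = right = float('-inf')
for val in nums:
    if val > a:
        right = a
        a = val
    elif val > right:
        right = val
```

Let's trace through this code step by step.

Initialize: nums = [13, 17, 12, 10, 9, 13, 11]
Initialize: a = -inf
Initialize: right = -inf
Entering loop: for val in nums:
After iteration 1: val = 13, a = 13, right = -inf
After iteration 2: val = 17, a = 17, right = 13
After iteration 3: val = 12, a = 17, right = 13
After iteration 4: val = 10, a = 17, right = 13
After iteration 5: val = 9, a = 17, right = 13
After iteration 6: val = 13, a = 17, right = 13
After iteration 7: val = 11, a = 17, right = 13
Loop ends.

Final answer: 13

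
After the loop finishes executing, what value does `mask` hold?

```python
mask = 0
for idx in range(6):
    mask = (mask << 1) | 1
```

Let's trace through this code step by step.

Initialize: mask = 0
Entering loop: for idx in range(6):
After iteration 1: idx = 0, mask = 1
After iteration 2: idx = 1, mask = 3
After iteration 3: idx = 2, mask = 7
After iteration 4: idx = 3, mask = 15
After iteration 5: idx = 4, mask = 31
After iteration 6: idx = 5, mask = 63
Loop ends.

Final answer: 63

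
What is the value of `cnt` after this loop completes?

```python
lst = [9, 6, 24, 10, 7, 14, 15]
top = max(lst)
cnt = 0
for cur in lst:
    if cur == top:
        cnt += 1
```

Let's trace through this code step by step.

Initialize: lst = [9, 6, 24, 10, 7, 14, 15]
Initialize: top = 24
Initialize: cnt = 0
Entering loop: for cur in lst:
After iteration 1: cur = 9, cnt = 0
After iteration 2: cur = 6, cnt = 0
After iteration 3: cur = 24, cnt = 1
After iteration 4: cur = 10, cnt = 1
After iteration 5: cur = 7, cnt = 1
After iteration 6: cur = 14, cnt = 1
After iteration 7: cur = 15, cnt = 1
Loop ends.

Final answer: 1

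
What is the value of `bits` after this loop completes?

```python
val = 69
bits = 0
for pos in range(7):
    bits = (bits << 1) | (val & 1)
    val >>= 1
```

Let's trace through this code step by step.

Initialize: val = 69
Initialize: bits = 0
Entering loop: for pos in range(7):
After iteration 1: pos = 0, val = 34, bits = 1
After iteration 2: pos = 1, val = 17, bits = 2
After iteration 3: pos = 2, val = 8, bits = 5
After iteration 4: pos = 3, val = 4, bits = 10
After iteration 5: pos = 4, val = 2, bits = 20
After iteration 6: pos = 5, val = 1, bits = 40
After iteration 7: pos = 6, val = 0, bits = 81
Loop ends.

Final answer: 81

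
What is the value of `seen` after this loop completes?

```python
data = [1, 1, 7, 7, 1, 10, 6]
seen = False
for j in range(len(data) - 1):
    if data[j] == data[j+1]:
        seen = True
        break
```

Let's trace through this code step by step.

Initialize: data = [1, 1, 7, 7, 1, 10, 6]
Initialize: seen = False
Entering loop: for j in range(len(data) - 1):
After iteration 1: j = 0, seen = True
Loop ends.

Final answer: True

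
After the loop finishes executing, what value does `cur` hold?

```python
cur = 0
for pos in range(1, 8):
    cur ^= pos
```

Let's trace through this code step by step.

Initialize: cur = 0
Entering loop: for pos in range(1, 8):
After iteration 1: pos = 1, cur = 1
After iteration 2: pos = 2, cur = 3
After iteration 3: pos = 3, cur = 0
After iteration 4: pos = 4, cur = 4
After iteration 5: pos = 5, cur = 1
After iteration 6: pos = 6, cur = 7
After iteration 7: pos = 7, cur = 0
Loop ends.

Final answer: 0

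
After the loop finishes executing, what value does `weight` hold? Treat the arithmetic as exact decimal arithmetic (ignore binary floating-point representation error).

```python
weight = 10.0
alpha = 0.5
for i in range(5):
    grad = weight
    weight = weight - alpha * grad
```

Let's trace through this code step by step.

Initialize: weight = 10.0
Initialize: alpha = 0.5
Entering loop: for i in range(5):
After iteration 1: i = 0, weight = 5.0, grad = 10.0
After iteration 2: i = 1, weight = 2.5, grad = 5.0
After iteration 3: i = 2, weight = 1.25, grad = 2.5
After iteration 4: i = 3, weight = 0.625, grad = 1.25
After iteration 5: i = 4, weight = 0.3125, grad = 0.625
Loop ends.

Final answer: 0.3125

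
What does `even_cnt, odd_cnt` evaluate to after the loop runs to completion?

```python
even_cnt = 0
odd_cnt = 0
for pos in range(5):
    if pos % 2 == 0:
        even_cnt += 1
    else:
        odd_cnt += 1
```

Let's trace through this code step by step.

Initialize: even_cnt = 0
Initialize: odd_cnt = 0
Entering loop: for pos in range(5):
After iteration 1: pos = 0, even_cnt = 1, odd_cnt = 0
After iteration 2: pos = 1, even_cnt = 1, odd_cnt = 1
After iteration 3: pos = 2, even_cnt = 2, odd_cnt = 1
After iteration 4: pos = 3, even_cnt = 2, odd_cnt = 2
After iteration 5: pos = 4, even_cnt = 3, odd_cnt = 2
Loop ends.

Final answer: 3, 2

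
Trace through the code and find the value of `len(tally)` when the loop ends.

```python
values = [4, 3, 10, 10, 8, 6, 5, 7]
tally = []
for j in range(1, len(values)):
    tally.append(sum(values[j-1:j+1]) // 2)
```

Let's trace through this code step by step.

Initialize: values = [4, 3, 10, 10, 8, 6, 5, 7]
Initialize: tally = []
Entering loop: for j in range(1, len(values)):
After iteration 1: j = 1, tally = [3]
After iteration 2: j = 2, tally = [3, 6]
After iteration 3: j = 3, tally = [3, 6, 10]
After iteration 4: j = 4, tally = [3, 6, 10, 9]
After iteration 5: j = 5, tally = [3, 6, 10, 9, 7]
After iteration 6: j = 6, tally = [3, 6, 10, 9, 7, 5]
After iteration 7: j = 7, tally = [3, 6, 10, 9, 7, 5, 6]
Loop ends.
len(tally) = 7

Final answer: 7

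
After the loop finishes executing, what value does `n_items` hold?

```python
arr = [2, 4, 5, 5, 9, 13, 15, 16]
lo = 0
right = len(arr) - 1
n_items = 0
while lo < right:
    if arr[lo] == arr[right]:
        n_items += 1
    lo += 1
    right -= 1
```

Let's trace through this code step by step.

Initialize: arr = [2, 4, 5, 5, 9, 13, 15, 16]
Initialize: lo = 0
Initialize: right = 7
Initialize: n_items = 0
Entering loop: while lo < right:
After iteration 1: lo = 1, right = 6, n_items = 0
After iteration 2: lo = 2, right = 5, n_items = 0
After iteration 3: lo = 3, right = 4, n_items = 0
After iteration 4: lo = 4, right = 3, n_items = 0
Loop ends.

Final answer: 0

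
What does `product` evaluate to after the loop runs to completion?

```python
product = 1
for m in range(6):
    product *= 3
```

Let's trace through this code step by step.

Initialize: product = 1
Entering loop: for m in range(6):
After iteration 1: m = 0, product = 3
After iteration 2: m = 1, product = 9
After iteration 3: m = 2, product = 27
After iteration 4: m = 3, product = 81
After iteration 5: m = 4, product = 243
After iteration 6: m = 5, product = 729
Loop ends.

Final answer: 729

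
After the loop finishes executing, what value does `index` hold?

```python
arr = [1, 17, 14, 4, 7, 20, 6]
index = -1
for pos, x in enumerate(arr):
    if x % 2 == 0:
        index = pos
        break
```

Let's trace through this code step by step.

Initialize: arr = [1, 17, 14, 4, 7, 20, 6]
Initialize: index = -1
Entering loop: for pos, x in enumerate(arr):
After iteration 1: pos = 0, x = 1, index = -1
After iteration 2: pos = 1, x = 17, index = -1
After iteration 3: pos = 2, x = 14, index = 2
Loop ends.

Final answer: 2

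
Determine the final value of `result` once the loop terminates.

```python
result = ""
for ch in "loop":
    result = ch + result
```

Let's trace through this code step by step.

Initialize: result = ''
Entering loop: for ch in "loop":
After iteration 1: ch = 'l', result = 'l'
After iteration 2: ch = 'o', result = 'ol'
After iteration 3: ch = 'o', result = 'ool'
After iteration 4: ch = 'p', result = 'pool'
Loop ends.

Final answer: 'pool'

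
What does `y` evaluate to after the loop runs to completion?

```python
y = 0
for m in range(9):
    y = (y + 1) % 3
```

Let's trace through this code step by step.

Initialize: y = 0
Entering loop: for m in range(9):
After iteration 1: m = 0, y = 1
After iteration 2: m = 1, y = 2
After iteration 3: m = 2, y = 0
After iteration 4: m = 3, y = 1
After iteration 5: m = 4, y = 2
After iteration 6: m = 5, y = 0
After iteration 7: m = 6, y = 1
After iteration 8: m = 7, y = 2
After iteration 9: m = 8, y = 0
Loop ends.

Final answer: 0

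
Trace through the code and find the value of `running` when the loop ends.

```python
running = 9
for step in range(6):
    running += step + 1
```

Let's trace through this code step by step.

Initialize: running = 9
Entering loop: for step in range(6):
After iteration 1: step = 0, running = 10
After iteration 2: step = 1, running = 12
After iteration 3: step = 2, running = 15
After iteration 4: step = 3, running = 19
After iteration 5: step = 4, running = 24
After iteration 6: step = 5, running = 30
Loop ends.

Final answer: 30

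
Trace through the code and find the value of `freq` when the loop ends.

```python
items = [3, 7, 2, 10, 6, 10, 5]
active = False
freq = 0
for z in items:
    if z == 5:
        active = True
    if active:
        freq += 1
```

Let's trace through this code step by step.

Initialize: items = [3, 7, 2, 10, 6, 10, 5]
Initialize: active = False
Initialize: freq = 0
Entering loop: for z in items:
After iteration 1: z = 3, active = False, freq = 0
After iteration 2: z = 7, active = False, freq = 0
After iteration 3: z = 2, active = False, freq = 0
After iteration 4: z = 10, active = False, freq = 0
After iteration 5: z = 6, active = False, freq = 0
After iteration 6: z = 10, active = False, freq = 0
After iteration 7: z = 5, active = True, freq = 1
Loop ends.

Final answer: 1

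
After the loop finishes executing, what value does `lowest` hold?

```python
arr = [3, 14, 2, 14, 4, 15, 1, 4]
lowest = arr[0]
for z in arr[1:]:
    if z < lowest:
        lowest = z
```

Let's trace through this code step by step.

Initialize: arr = [3, 14, 2, 14, 4, 15, 1, 4]
Initialize: lowest = 3
Entering loop: for z in arr[1:]:
After iteration 1: z = 14, lowest = 3
After iteration 2: z = 2, lowest = 2
After iteration 3: z = 14, lowest = 2
After iteration 4: z = 4, lowest = 2
After iteration 5: z = 15, lowest = 2
After iteration 6: z = 1, lowest = 1
After iteration 7: z = 4, lowest = 1
Loop ends.

Final answer: 1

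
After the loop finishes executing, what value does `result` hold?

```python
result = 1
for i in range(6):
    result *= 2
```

Let's trace through this code step by step.

Initialize: result = 1
Entering loop: for i in range(6):
After iteration 1: i = 0, result = 2
After iteration 2: i = 1, result = 4
After iteration 3: i = 2, result = 8
After iteration 4: i = 3, result = 16
After iteration 5: i = 4, result = 32
After iteration 6: i = 5, result = 64
Loop ends.

Final answer: 64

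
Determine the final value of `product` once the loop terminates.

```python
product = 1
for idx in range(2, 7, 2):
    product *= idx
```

Let's trace through this code step by step.

Initialize: product = 1
Entering loop: for idx in range(2, 7, 2):
After iteration 1: idx = 2, product = 2
After iteration 2: idx = 4, product = 8
After iteration 3: idx = 6, product = 48
Loop ends.

Final answer: 48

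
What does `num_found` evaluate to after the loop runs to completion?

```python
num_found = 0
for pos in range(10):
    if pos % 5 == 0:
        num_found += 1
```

Let's trace through this code step by step.

Initialize: num_found = 0
Entering loop: for pos in range(10):
After iteration 1: pos = 0, num_found = 1
After iteration 2: pos = 1, num_found = 1
After iteration 3: pos = 2, num_found = 1
After iteration 4: pos = 3, num_found = 1
After iteration 5: pos = 4, num_found = 1
After iteration 6: pos = 5, num_found = 2
After iteration 7: pos = 6, num_found = 2
After iteration 8: pos = 7, num_found = 2
After iteration 9: pos = 8, num_found = 2
After iteration 10: pos = 9, num_found = 2
Loop ends.

Final answer: 2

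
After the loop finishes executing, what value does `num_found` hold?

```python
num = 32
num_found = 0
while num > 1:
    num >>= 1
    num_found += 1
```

Let's trace through this code step by step.

Initialize: num = 32
Initialize: num_found = 0
Entering loop: while num > 1:
After iteration 1: num = 16, num_found = 1
After iteration 2: num = 8, num_found = 2
After iteration 3: num = 4, num_found = 3
After iteration 4: num = 2, num_found = 4
After iteration 5: num = 1, num_found = 5
Loop ends.

Final answer: 5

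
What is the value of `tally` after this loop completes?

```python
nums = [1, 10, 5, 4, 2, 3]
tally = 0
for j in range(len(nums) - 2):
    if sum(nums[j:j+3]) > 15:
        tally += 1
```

Let's trace through this code step by step.

Initialize: nums = [1, 10, 5, 4, 2, 3]
Initialize: tally = 0
Entering loop: for j in range(len(nums) - 2):
After iteration 1: j = 0, tally = 1
After iteration 2: j = 1, tally = 2
After iteration 3: j = 2, tally = 2
After iteration 4: j = 3, tally = 2
Loop ends.

Final answer: 2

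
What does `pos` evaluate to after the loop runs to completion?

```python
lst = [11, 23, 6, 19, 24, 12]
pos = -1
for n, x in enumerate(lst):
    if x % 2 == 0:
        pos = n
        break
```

Let's trace through this code step by step.

Initialize: lst = [11, 23, 6, 19, 24, 12]
Initialize: pos = -1
Entering loop: for n, x in enumerate(lst):
After iteration 1: n = 0, x = 11, pos = -1
After iteration 2: n = 1, x = 23, pos = -1
After iteration 3: n = 2, x = 6, pos = 2
Loop ends.

Final answer: 2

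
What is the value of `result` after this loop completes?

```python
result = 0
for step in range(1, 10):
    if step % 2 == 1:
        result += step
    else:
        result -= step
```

Let's trace through this code step by step.

Initialize: result = 0
Entering loop: for step in range(1, 10):
After iteration 1: step = 1, result = 1
After iteration 2: step = 2, result = -1
After iteration 3: step = 3, result = 2
After iteration 4: step = 4, result = -2
After iteration 5: step = 5, result = 3
After iteration 6: step = 6, result = -3
After iteration 7: step = 7, result = 4
After iteration 8: step = 8, result = -4
After iteration 9: step = 9, result = 5
Loop ends.

Final answer: 5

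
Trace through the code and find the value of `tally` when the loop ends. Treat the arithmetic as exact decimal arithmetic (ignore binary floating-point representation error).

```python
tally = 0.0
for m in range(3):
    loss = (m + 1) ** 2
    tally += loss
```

Let's trace through this code step by step.

Initialize: tally = 0.0
Entering loop: for m in range(3):
After iteration 1: m = 0, tally = 1.0, loss = 1
After iteration 2: m = 1, tally = 5.0, loss = 4
After iteration 3: m = 2, tally = 14.0, loss = 9
Loop ends.

Final answer: 14.0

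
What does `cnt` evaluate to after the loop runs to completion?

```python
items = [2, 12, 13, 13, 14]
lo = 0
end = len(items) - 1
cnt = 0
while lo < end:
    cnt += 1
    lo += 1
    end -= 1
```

Let's trace through this code step by step.

Initialize: items = [2, 12, 13, 13, 14]
Initialize: lo = 0
Initialize: end = 4
Initialize: cnt = 0
Entering loop: while lo < end:
After iteration 1: lo = 1, end = 3, cnt = 1
After iteration 2: lo = 2, end = 2, cnt = 2
Loop ends.

Final answer: 2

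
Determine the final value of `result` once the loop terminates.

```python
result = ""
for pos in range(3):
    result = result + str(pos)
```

Let's trace through this code step by step.

Initialize: result = ''
Entering loop: for pos in range(3):
After iteration 1: pos = 0, result = '0'
After iteration 2: pos = 1, result = '01'
After iteration 3: pos = 2, result = '012'
Loop ends.

Final answer: '012'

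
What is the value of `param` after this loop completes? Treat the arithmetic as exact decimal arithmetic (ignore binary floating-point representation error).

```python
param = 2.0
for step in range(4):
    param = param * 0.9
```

Let's trace through this code step by step.

Initialize: param = 2.0
Entering loop: for step in range(4):
After iteration 1: step = 0, param = 1.8
After iteration 2: step = 1, param = 1.62
After iteration 3: step = 2, param = 1.458
After iteration 4: step = 3, param = 1.3122
Loop ends.

Final answer: 1.3122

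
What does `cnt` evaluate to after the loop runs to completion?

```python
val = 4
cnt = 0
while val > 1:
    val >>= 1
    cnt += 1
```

Let's trace through this code step by step.

Initialize: val = 4
Initialize: cnt = 0
Entering loop: while val > 1:
After iteration 1: val = 2, cnt = 1
After iteration 2: val = 1, cnt = 2
Loop ends.

Final answer: 2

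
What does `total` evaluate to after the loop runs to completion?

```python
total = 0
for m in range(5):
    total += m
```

Let's trace through this code step by step.

Initialize: total = 0
Entering loop: for m in range(5):
After iteration 1: m = 0, total = 0
After iteration 2: m = 1, total = 1
After iteration 3: m = 2, total = 3
After iteration 4: m = 3, total = 6
After iteration 5: m = 4, total = 10
Loop ends.

Final answer: 10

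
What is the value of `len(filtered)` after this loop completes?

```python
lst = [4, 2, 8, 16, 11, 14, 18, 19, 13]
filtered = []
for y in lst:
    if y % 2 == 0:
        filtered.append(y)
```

Let's trace through this code step by step.

Initialize: lst = [4, 2, 8, 16, 11, 14, 18, 19, 13]
Initialize: filtered = []
Entering loop: for y in lst:
After iteration 1: y = 4, filtered = [4]
After iteration 2: y = 2, filtered = [4, 2]
After iteration 3: y = 8, filtered = [4, 2, 8]
After iteration 4: y = 16, filtered = [4, 2, 8, 16]
After iteration 5: y = 11, filtered = [4, 2, 8, 16]
After iteration 6: y = 14, filtered = [4, 2, 8, 16, 14]
After iteration 7: y = 18, filtered = [4, 2, 8, 16, 14, 18]
After iteration 8: y = 19, filtered = [4, 2, 8, 16, 14, 18]
After iteration 9: y = 13, filtered = [4, 2, 8, 16, 14, 18]
Loop ends.
len(filtered) = 6

Final answer: 6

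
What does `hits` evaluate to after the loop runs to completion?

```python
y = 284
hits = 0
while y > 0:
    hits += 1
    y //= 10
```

Let's trace through this code step by step.

Initialize: y = 284
Initialize: hits = 0
Entering loop: while y > 0:
After iteration 1: y = 28, hits = 1
After iteration 2: y = 2, hits = 2
After iteration 3: y = 0, hits = 3
Loop ends.

Final answer: 3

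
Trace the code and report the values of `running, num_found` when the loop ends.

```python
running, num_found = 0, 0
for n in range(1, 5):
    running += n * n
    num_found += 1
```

Let's trace through this code step by step.

Initialize: running = 0
Initialize: num_found = 0
Entering loop: for n in range(1, 5):
After iteration 1: n = 1, running = 1, num_found = 1
After iteration 2: n = 2, running = 5, num_found = 2
After iteration 3: n = 3, running = 14, num_found = 3
After iteration 4: n = 4, running = 30, num_found = 4
Loop ends.

Final answer: 30, 4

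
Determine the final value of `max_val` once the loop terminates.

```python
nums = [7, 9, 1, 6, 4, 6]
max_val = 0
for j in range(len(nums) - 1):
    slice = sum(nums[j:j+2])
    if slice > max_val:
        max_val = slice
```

Let's trace through this code step by step.

Initialize: nums = [7, 9, 1, 6, 4, 6]
Initialize: max_val = 0
Entering loop: for j in range(len(nums) - 1):
After iteration 1: j = 0, max_val = 16, slice = 16
After iteration 2: j = 1, max_val = 16, slice = 10
After iteration 3: j = 2, max_val = 16, slice = 7
After iteration 4: j = 3, max_val = 16, slice = 10
After iteration 5: j = 4, max_val = 16, slice = 10
Loop ends.

Final answer: 16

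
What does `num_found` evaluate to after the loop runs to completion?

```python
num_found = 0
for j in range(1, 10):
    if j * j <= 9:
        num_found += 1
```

Let's trace through this code step by step.

Initialize: num_found = 0
Entering loop: for j in range(1, 10):
After iteration 1: j = 1, num_found = 1
After iteration 2: j = 2, num_found = 2
After iteration 3: j = 3, num_found = 3
After iteration 4: j = 4, num_found = 3
After iteration 5: j = 5, num_found = 3
After iteration 6: j = 6, num_found = 3
After iteration 7: j = 7, num_found = 3
After iteration 8: j = 8, num_found = 3
After iteration 9: j = 9, num_found = 3
Loop ends.

Final answer: 3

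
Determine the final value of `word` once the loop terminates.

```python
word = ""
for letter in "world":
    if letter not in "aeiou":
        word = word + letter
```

Let's trace through this code step by step.

Initialize: word = ''
Entering loop: for letter in "world":
After iteration 1: letter = 'w', word = 'w'
After iteration 2: letter = 'o', word = 'w'
After iteration 3: letter = 'r', word = 'wr'
After iteration 4: letter = 'l', word = 'wrl'
After iteration 5: letter = 'd', word = 'wrld'
Loop ends.

Final answer: 'wrld'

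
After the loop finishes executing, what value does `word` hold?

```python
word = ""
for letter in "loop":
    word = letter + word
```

Let's trace through this code step by step.

Initialize: word = ''
Entering loop: for letter in "loop":
After iteration 1: letter = 'l', word = 'l'
After iteration 2: letter = 'o', word = 'ol'
After iteration 3: letter = 'o', word = 'ool'
After iteration 4: letter = 'p', word = 'pool'
Loop ends.

Final answer: 'pool'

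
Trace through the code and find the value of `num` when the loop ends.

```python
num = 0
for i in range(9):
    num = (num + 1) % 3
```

Let's trace through this code step by step.

Initialize: num = 0
Entering loop: for i in range(9):
After iteration 1: i = 0, num = 1
After iteration 2: i = 1, num = 2
After iteration 3: i = 2, num = 0
After iteration 4: i = 3, num = 1
After iteration 5: i = 4, num = 2
After iteration 6: i = 5, num = 0
After iteration 7: i = 6, num = 1
After iteration 8: i = 7, num = 2
After iteration 9: i = 8, num = 0
Loop ends.

Final answer: 0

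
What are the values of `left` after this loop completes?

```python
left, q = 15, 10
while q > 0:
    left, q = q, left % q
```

Let's trace through this code step by step.

Initialize: left = 15
Initialize: q = 10
Entering loop: while q > 0:
After iteration 1: left = 10, q = 5
After iteration 2: left = 5, q = 0
Loop ends.

Final answer: 5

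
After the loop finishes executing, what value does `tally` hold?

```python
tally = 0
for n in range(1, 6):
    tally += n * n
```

Let's trace through this code step by step.

Initialize: tally = 0
Entering loop: for n in range(1, 6):
After iteration 1: n = 1, tally = 1
After iteration 2: n = 2, tally = 5
After iteration 3: n = 3, tally = 14
After iteration 4: n = 4, tally = 30
After iteration 5: n = 5, tally = 55
Loop ends.

Final answer: 55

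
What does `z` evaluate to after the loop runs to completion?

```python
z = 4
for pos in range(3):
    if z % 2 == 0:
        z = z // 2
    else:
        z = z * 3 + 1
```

Let's trace through this code step by step.

Initialize: z = 4
Entering loop: for pos in range(3):
After iteration 1: pos = 0, z = 2
After iteration 2: pos = 1, z = 1
After iteration 3: pos = 2, z = 4
Loop ends.

Final answer: 4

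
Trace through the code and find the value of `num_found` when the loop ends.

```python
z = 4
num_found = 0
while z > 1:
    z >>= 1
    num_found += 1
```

Let's trace through this code step by step.

Initialize: z = 4
Initialize: num_found = 0
Entering loop: while z > 1:
After iteration 1: z = 2, num_found = 1
After iteration 2: z = 1, num_found = 2
Loop ends.

Final answer: 2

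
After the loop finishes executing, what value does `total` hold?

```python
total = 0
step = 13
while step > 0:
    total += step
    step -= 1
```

Let's trace through this code step by step.

Initialize: total = 0
Initialize: step = 13
Entering loop: while step > 0:
After iteration 1: total = 13, step = 12
After iteration 2: total = 25, step = 11
After iteration 3: total = 36, step = 10
After iteration 4: total = 46, step = 9
After iteration 5: total = 55, step = 8
After iteration 6: total = 63, step = 7
After iteration 7: total = 70, step = 6
After iteration 8: total = 76, step = 5
After iteration 9: total = 81, step = 4
After iteration 10: total = 85, step = 3
After iteration 11: total = 88, step = 2
After iteration 12: total = 90, step = 1
After iteration 13: total = 91, step = 0
Loop ends.

Final answer: 91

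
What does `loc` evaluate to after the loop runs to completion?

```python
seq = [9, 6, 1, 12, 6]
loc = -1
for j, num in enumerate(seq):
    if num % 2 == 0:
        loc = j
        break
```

Let's trace through this code step by step.

Initialize: seq = [9, 6, 1, 12, 6]
Initialize: loc = -1
Entering loop: for j, num in enumerate(seq):
After iteration 1: j = 0, num = 9, loc = -1
After iteration 2: j = 1, num = 6, loc = 1
Loop ends.

Final answer: 1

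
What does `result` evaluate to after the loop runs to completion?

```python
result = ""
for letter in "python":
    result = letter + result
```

Let's trace through this code step by step.

Initialize: result = ''
Entering loop: for letter in "python":
After iteration 1: letter = 'p', result = 'p'
After iteration 2: letter = 'y', result = 'yp'
After iteration 3: letter = 't', result = 'typ'
After iteration 4: letter = 'h', result = 'htyp'
After iteration 5: letter = 'o', result = 'ohtyp'
After iteration 6: letter = 'n', result = 'nohtyp'
Loop ends.

Final answer: 'nohtyp'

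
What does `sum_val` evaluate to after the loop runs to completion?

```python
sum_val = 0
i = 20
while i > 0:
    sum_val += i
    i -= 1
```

Let's trace through this code step by step.

Initialize: sum_val = 0
Initialize: i = 20
Entering loop: while i > 0:
After iteration 1: sum_val = 20, i = 19
After iteration 2: sum_val = 39, i = 18
After iteration 3: sum_val = 57, i = 17
After iteration 4: sum_val = 74, i = 16
After iteration 5: sum_val = 90, i = 15
After iteration 6: sum_val = 105, i = 14
After iteration 7: sum_val = 119, i = 13
After iteration 8: sum_val = 132, i = 12
After iteration 9: sum_val = 144, i = 11
After iteration 10: sum_val = 155, i = 10
After iteration 11: sum_val = 165, i = 9
After iteration 12: sum_val = 174, i = 8
After iteration 13: sum_val = 182, i = 7
After iteration 14: sum_val = 189, i = 6
After iteration 15: sum_val = 195, i = 5
After iteration 16: sum_val = 200, i = 4
After iteration 17: sum_val = 204, i = 3
After iteration 18: sum_val = 207, i = 2
After iteration 19: sum_val = 209, i = 1
After iteration 20: sum_val = 210, i = 0
Loop ends.

Final answer: 210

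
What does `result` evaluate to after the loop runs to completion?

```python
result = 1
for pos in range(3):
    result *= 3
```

Let's trace through this code step by step.

Initialize: result = 1
Entering loop: for pos in range(3):
After iteration 1: pos = 0, result = 3
After iteration 2: pos = 1, result = 9
After iteration 3: pos = 2, result = 27
Loop ends.

Final answer: 27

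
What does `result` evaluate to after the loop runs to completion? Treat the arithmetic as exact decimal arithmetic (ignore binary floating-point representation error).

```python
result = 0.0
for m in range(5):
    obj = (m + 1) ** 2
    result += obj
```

Let's trace through this code step by step.

Initialize: result = 0.0
Entering loop: for m in range(5):
After iteration 1: m = 0, result = 1.0, obj = 1
After iteration 2: m = 1, result = 5.0, obj = 4
After iteration 3: m = 2, result = 14.0, obj = 9
After iteration 4: m = 3, result = 30.0, obj = 16
After iteration 5: m = 4, result = 55.0, obj = 25
Loop ends.

Final answer: 55.0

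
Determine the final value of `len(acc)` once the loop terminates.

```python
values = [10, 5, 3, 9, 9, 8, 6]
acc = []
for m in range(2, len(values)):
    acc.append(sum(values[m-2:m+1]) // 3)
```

Let's trace through this code step by step.

Initialize: values = [10, 5, 3, 9, 9, 8, 6]
Initialize: acc = []
Entering loop: for m in range(2, len(values)):
After iteration 1: m = 2, acc = [6]
After iteration 2: m = 3, acc = [6, 5]
After iteration 3: m = 4, acc = [6, 5, 7]
After iteration 4: m = 5, acc = [6, 5, 7, 8]
After iteration 5: m = 6, acc = [6, 5, 7, 8, 7]
Loop ends.
len(acc) = 5

Final answer: 5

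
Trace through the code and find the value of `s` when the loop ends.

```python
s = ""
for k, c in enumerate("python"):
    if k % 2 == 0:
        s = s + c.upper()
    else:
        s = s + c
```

Let's trace through this code step by step.

Initialize: s = ''
Entering loop: for k, c in enumerate("python"):
After iteration 1: k = 0, c = 'p', s = 'P'
After iteration 2: k = 1, c = 'y', s = 'Py'
After iteration 3: k = 2, c = 't', s = 'PyT'
After iteration 4: k = 3, c = 'h', s = 'PyTh'
After iteration 5: k = 4, c = 'o', s = 'PyThO'
After iteration 6: k = 5, c = 'n', s = 'PyThOn'
Loop ends.

Final answer: 'PyThOn'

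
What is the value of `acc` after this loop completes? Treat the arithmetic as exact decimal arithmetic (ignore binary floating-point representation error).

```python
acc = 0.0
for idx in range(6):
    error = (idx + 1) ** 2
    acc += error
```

Let's trace through this code step by step.

Initialize: acc = 0.0
Entering loop: for idx in range(6):
After iteration 1: idx = 0, acc = 1.0, error = 1
After iteration 2: idx = 1, acc = 5.0, error = 4
After iteration 3: idx = 2, acc = 14.0, error = 9
After iteration 4: idx = 3, acc = 30.0, error = 16
After iteration 5: idx = 4, acc = 55.0, error = 25
After iteration 6: idx = 5, acc = 91.0, error = 36
Loop ends.

Final answer: 91.0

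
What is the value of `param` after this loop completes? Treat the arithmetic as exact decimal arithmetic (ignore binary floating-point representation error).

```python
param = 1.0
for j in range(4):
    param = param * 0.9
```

Let's trace through this code step by step.

Initialize: param = 1.0
Entering loop: for j in range(4):
After iteration 1: j = 0, param = 0.9
After iteration 2: j = 1, param = 0.81
After iteration 3: j = 2, param = 0.729
After iteration 4: j = 3, param = 0.6561
Loop ends.

Final answer: 0.6561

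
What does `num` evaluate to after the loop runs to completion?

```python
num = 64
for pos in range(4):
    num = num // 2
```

Let's trace through this code step by step.

Initialize: num = 64
Entering loop: for pos in range(4):
After iteration 1: pos = 0, num = 32
After iteration 2: pos = 1, num = 16
After iteration 3: pos = 2, num = 8
After iteration 4: pos = 3, num = 4
Loop ends.

Final answer: 4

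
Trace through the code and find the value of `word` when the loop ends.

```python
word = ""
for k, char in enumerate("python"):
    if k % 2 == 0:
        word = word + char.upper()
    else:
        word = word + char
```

Let's trace through this code step by step.

Initialize: word = ''
Entering loop: for k, char in enumerate("python"):
After iteration 1: k = 0, char = 'p', word = 'P'
After iteration 2: k = 1, char = 'y', word = 'Py'
After iteration 3: k = 2, char = 't', word = 'PyT'
After iteration 4: k = 3, char = 'h', word = 'PyTh'
After iteration 5: k = 4, char = 'o', word = 'PyThO'
After iteration 6: k = 5, char = 'n', word = 'PyThOn'
Loop ends.

Final answer: 'PyThOn'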